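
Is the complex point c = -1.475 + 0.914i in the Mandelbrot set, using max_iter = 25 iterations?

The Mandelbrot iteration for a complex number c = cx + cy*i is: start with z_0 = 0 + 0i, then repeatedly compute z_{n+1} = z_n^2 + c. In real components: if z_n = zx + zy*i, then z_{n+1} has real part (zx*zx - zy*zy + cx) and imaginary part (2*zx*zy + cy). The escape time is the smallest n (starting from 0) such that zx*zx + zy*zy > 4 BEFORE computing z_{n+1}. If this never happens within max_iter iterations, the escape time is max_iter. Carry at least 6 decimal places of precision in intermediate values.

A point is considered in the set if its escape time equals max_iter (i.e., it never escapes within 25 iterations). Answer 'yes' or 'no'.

Answer: no

Derivation:
z_0 = 0 + 0i, c = -1.4750 + 0.9140i
Iter 1: z = -1.4750 + 0.9140i, |z|^2 = 3.0110
Iter 2: z = -0.1348 + -1.7823i, |z|^2 = 3.1948
Iter 3: z = -4.6334 + 1.3944i, |z|^2 = 23.4130
Escaped at iteration 3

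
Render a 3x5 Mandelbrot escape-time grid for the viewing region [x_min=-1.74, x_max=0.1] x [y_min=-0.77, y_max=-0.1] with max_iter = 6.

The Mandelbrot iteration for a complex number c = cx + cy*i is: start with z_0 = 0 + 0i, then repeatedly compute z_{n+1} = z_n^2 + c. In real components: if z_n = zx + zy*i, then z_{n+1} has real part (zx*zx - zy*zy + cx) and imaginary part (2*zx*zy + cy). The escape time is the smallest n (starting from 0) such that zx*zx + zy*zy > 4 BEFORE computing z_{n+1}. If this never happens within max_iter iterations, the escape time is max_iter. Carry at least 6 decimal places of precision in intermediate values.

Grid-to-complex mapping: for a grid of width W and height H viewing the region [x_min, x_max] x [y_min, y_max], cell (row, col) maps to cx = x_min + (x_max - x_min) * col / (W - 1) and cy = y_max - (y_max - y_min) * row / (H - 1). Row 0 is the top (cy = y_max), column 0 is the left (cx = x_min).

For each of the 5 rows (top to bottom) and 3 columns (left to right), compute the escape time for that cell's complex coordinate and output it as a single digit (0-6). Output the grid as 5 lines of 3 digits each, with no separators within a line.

Answer: 466
466
366
356
246

Derivation:
(row=0, col=0): c = -1.7400 + -0.1000i → escape time 4
(row=0, col=1): c = -0.8200 + -0.1000i → escape time 6
(row=0, col=2): c = 0.1000 + -0.1000i → escape time 6
(row=1, col=0): c = -1.7400 + -0.2675i → escape time 4
(row=1, col=1): c = -0.8200 + -0.2675i → escape time 6
(row=1, col=2): c = 0.1000 + -0.2675i → escape time 6
(row=2, col=0): c = -1.7400 + -0.4350i → escape time 3
(row=2, col=1): c = -0.8200 + -0.4350i → escape time 6
(row=2, col=2): c = 0.1000 + -0.4350i → escape time 6
(row=3, col=0): c = -1.7400 + -0.6025i → escape time 3
(row=3, col=1): c = -0.8200 + -0.6025i → escape time 5
(row=3, col=2): c = 0.1000 + -0.6025i → escape time 6
(row=4, col=0): c = -1.7400 + -0.7700i → escape time 2
(row=4, col=1): c = -0.8200 + -0.7700i → escape time 4
(row=4, col=2): c = 0.1000 + -0.7700i → escape time 6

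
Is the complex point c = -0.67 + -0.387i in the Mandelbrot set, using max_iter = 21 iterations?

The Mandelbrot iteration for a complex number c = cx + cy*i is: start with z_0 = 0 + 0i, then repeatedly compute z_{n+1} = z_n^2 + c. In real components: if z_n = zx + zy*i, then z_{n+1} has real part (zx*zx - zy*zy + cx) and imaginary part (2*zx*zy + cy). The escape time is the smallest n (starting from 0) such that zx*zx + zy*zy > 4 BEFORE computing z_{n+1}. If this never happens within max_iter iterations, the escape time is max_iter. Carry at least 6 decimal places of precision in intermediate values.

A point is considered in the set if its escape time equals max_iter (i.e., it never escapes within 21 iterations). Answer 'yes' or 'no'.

Answer: no

Derivation:
z_0 = 0 + 0i, c = -0.6700 + -0.3870i
Iter 1: z = -0.6700 + -0.3870i, |z|^2 = 0.5987
Iter 2: z = -0.3709 + 0.1316i, |z|^2 = 0.1549
Iter 3: z = -0.5498 + -0.4846i, |z|^2 = 0.5371
Iter 4: z = -0.6026 + 0.1458i, |z|^2 = 0.3844
Iter 5: z = -0.3282 + -0.5628i, |z|^2 = 0.4244
Iter 6: z = -0.8790 + -0.0177i, |z|^2 = 0.7730
Iter 7: z = 0.1023 + -0.3560i, |z|^2 = 0.1372
Iter 8: z = -0.7862 + -0.4599i, |z|^2 = 0.8296
Iter 9: z = -0.2633 + 0.3361i, |z|^2 = 0.1823
Iter 10: z = -0.7136 + -0.5640i, |z|^2 = 0.8274
Iter 11: z = -0.4788 + 0.4180i, |z|^2 = 0.4040
Iter 12: z = -0.6154 + -0.7873i, |z|^2 = 0.9986
Iter 13: z = -0.9111 + 0.5821i, |z|^2 = 1.1688
Iter 14: z = -0.1788 + -1.4476i, |z|^2 = 2.1275
Iter 15: z = -2.7335 + 0.1306i, |z|^2 = 7.4893
Escaped at iteration 15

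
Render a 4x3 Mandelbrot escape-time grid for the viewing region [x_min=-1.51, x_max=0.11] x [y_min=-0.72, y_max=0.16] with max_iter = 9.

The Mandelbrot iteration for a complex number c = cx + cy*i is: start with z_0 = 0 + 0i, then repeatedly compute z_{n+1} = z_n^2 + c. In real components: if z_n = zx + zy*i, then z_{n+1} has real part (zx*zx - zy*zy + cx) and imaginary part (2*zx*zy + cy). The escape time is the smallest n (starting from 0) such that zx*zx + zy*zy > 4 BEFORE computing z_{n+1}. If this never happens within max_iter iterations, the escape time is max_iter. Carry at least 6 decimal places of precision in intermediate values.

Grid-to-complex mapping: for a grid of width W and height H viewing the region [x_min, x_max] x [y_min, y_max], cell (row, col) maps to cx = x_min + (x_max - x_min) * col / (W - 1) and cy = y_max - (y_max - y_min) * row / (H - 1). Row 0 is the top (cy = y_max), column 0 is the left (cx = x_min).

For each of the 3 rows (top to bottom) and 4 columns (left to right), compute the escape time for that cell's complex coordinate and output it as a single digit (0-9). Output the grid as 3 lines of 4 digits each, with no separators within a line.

(row=0, col=0): c = -1.5100 + 0.1600i → escape time 5
(row=0, col=1): c = -0.9700 + 0.1600i → escape time 9
(row=0, col=2): c = -0.4300 + 0.1600i → escape time 9
(row=0, col=3): c = 0.1100 + 0.1600i → escape time 9
(row=1, col=0): c = -1.5100 + -0.2800i → escape time 5
(row=1, col=1): c = -0.9700 + -0.2800i → escape time 9
(row=1, col=2): c = -0.4300 + -0.2800i → escape time 9
(row=1, col=3): c = 0.1100 + -0.2800i → escape time 9
(row=2, col=0): c = -1.5100 + -0.7200i → escape time 3
(row=2, col=1): c = -0.9700 + -0.7200i → escape time 4
(row=2, col=2): c = -0.4300 + -0.7200i → escape time 7
(row=2, col=3): c = 0.1100 + -0.7200i → escape time 8

Answer: 5999
5999
3478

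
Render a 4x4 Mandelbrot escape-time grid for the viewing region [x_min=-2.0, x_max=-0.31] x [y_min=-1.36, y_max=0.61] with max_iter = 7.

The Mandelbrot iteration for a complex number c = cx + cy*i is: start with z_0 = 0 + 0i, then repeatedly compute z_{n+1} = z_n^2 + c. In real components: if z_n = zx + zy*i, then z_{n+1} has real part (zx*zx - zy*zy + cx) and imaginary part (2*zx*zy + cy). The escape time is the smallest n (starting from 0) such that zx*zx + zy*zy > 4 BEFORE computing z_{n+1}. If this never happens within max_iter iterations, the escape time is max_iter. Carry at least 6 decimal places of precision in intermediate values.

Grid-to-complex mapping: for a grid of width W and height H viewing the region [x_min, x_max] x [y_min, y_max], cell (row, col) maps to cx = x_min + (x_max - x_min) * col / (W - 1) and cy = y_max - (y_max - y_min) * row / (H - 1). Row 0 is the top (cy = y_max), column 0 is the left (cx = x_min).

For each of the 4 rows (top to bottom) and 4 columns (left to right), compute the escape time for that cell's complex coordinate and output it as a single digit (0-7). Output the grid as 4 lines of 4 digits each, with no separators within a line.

Answer: 1357
1777
1347
1222

Derivation:
(row=0, col=0): c = -2.0000 + 0.6100i → escape time 1
(row=0, col=1): c = -1.4367 + 0.6100i → escape time 3
(row=0, col=2): c = -0.8733 + 0.6100i → escape time 5
(row=0, col=3): c = -0.3100 + 0.6100i → escape time 7
(row=1, col=0): c = -2.0000 + -0.0467i → escape time 1
(row=1, col=1): c = -1.4367 + -0.0467i → escape time 7
(row=1, col=2): c = -0.8733 + -0.0467i → escape time 7
(row=1, col=3): c = -0.3100 + -0.0467i → escape time 7
(row=2, col=0): c = -2.0000 + -0.7033i → escape time 1
(row=2, col=1): c = -1.4367 + -0.7033i → escape time 3
(row=2, col=2): c = -0.8733 + -0.7033i → escape time 4
(row=2, col=3): c = -0.3100 + -0.7033i → escape time 7
(row=3, col=0): c = -2.0000 + -1.3600i → escape time 1
(row=3, col=1): c = -1.4367 + -1.3600i → escape time 2
(row=3, col=2): c = -0.8733 + -1.3600i → escape time 2
(row=3, col=3): c = -0.3100 + -1.3600i → escape time 2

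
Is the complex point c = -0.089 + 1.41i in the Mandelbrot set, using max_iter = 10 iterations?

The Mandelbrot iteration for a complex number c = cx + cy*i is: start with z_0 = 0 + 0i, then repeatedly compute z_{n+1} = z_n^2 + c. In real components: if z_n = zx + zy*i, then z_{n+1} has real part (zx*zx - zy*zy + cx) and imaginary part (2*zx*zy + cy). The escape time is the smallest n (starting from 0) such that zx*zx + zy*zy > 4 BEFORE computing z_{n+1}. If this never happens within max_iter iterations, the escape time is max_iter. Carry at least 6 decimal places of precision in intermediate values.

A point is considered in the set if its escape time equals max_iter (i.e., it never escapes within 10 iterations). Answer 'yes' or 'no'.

Answer: no

Derivation:
z_0 = 0 + 0i, c = -0.0890 + 1.4100i
Iter 1: z = -0.0890 + 1.4100i, |z|^2 = 1.9960
Iter 2: z = -2.0692 + 1.1590i, |z|^2 = 5.6248
Escaped at iteration 2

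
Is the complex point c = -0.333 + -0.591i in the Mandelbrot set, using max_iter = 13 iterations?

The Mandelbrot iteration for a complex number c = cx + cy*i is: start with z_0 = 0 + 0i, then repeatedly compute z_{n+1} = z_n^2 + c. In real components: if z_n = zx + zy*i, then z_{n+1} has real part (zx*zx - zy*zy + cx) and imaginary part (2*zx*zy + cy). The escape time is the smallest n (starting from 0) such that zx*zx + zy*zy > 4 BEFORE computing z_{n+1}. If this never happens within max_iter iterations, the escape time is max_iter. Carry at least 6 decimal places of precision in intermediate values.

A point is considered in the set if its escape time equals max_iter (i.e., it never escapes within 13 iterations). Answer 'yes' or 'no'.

Answer: yes

Derivation:
z_0 = 0 + 0i, c = -0.3330 + -0.5910i
Iter 1: z = -0.3330 + -0.5910i, |z|^2 = 0.4602
Iter 2: z = -0.5714 + -0.1974i, |z|^2 = 0.3655
Iter 3: z = -0.0455 + -0.3654i, |z|^2 = 0.1356
Iter 4: z = -0.4645 + -0.5578i, |z|^2 = 0.5268
Iter 5: z = -0.4284 + -0.0729i, |z|^2 = 0.1888
Iter 6: z = -0.1548 + -0.5286i, |z|^2 = 0.3033
Iter 7: z = -0.5884 + -0.4273i, |z|^2 = 0.5289
Iter 8: z = -0.1694 + -0.0881i, |z|^2 = 0.0365
Iter 9: z = -0.3121 + -0.5612i, |z|^2 = 0.4123
Iter 10: z = -0.5505 + -0.2408i, |z|^2 = 0.3610
Iter 11: z = -0.0879 + -0.3259i, |z|^2 = 0.1139
Iter 12: z = -0.4315 + -0.5337i, |z|^2 = 0.4710
Did not escape in 13 iterations → in set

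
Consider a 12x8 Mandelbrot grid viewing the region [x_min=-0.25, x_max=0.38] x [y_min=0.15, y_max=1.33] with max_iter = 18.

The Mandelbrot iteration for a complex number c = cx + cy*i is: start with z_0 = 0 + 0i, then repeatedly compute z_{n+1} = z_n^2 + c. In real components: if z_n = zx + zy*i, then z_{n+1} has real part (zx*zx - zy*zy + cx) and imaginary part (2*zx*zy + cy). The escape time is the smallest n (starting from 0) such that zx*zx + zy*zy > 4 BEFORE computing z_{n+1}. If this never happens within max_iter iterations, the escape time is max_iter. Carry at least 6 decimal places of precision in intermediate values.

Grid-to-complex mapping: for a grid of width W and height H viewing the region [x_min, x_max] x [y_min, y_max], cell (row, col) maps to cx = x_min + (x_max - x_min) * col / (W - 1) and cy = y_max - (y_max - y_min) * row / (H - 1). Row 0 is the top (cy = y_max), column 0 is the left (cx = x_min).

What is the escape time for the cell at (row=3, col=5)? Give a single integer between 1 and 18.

Answer: 10

Derivation:
z_0 = 0 + 0i, c = 0.0364 + 0.8243i
Iter 1: z = 0.0364 + 0.8243i, |z|^2 = 0.6808
Iter 2: z = -0.6418 + 0.8842i, |z|^2 = 1.1937
Iter 3: z = -0.3336 + -0.3106i, |z|^2 = 0.2078
Iter 4: z = 0.0512 + 1.0316i, |z|^2 = 1.0668
Iter 5: z = -1.0252 + 0.9299i, |z|^2 = 1.9157
Iter 6: z = 0.2227 + -1.0823i, |z|^2 = 1.2210
Iter 7: z = -1.0854 + 0.3423i, |z|^2 = 1.2953
Iter 8: z = 1.0974 + 0.0812i, |z|^2 = 1.2108
Iter 9: z = 1.2340 + 1.0024i, |z|^2 = 2.5275
Iter 10: z = 0.5542 + 3.2982i, |z|^2 = 11.1851
Escaped at iteration 10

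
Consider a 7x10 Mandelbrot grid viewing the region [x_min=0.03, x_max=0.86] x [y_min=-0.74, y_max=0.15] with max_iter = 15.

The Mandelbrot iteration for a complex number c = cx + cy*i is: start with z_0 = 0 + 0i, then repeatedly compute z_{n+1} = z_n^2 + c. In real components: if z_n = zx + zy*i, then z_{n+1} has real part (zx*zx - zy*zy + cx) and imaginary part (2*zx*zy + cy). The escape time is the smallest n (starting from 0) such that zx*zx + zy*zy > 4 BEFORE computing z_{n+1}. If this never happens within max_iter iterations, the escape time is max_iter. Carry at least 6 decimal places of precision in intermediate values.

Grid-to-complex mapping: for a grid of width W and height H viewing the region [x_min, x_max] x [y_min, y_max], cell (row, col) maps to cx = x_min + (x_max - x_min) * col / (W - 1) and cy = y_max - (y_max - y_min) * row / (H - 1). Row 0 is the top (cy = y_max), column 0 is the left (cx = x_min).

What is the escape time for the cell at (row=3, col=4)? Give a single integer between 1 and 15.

z_0 = 0 + 0i, c = 0.5833 + -0.1467i
Iter 1: z = 0.5833 + -0.1467i, |z|^2 = 0.3618
Iter 2: z = 0.9021 + -0.3178i, |z|^2 = 0.9148
Iter 3: z = 1.2961 + -0.7200i, |z|^2 = 2.1984
Iter 4: z = 1.7449 + -2.0131i, |z|^2 = 7.0973
Escaped at iteration 4

Answer: 4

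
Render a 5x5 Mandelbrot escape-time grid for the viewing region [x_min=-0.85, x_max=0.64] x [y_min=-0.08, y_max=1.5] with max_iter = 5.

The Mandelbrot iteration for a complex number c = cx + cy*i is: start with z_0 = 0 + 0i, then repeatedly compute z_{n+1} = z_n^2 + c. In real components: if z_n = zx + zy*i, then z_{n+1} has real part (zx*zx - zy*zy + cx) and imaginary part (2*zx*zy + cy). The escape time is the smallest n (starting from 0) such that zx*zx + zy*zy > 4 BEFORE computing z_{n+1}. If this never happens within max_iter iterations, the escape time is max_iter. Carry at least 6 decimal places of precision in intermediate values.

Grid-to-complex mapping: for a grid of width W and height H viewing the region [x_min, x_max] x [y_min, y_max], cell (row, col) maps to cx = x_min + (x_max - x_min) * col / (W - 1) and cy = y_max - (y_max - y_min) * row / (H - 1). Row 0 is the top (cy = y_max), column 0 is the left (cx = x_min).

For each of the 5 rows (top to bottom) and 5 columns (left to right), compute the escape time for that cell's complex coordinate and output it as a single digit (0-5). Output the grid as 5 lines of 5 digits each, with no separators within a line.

(row=0, col=0): c = -0.8500 + 1.5000i → escape time 2
(row=0, col=1): c = -0.4775 + 1.5000i → escape time 2
(row=0, col=2): c = -0.1050 + 1.5000i → escape time 2
(row=0, col=3): c = 0.2675 + 1.5000i → escape time 2
(row=0, col=4): c = 0.6400 + 1.5000i → escape time 2
(row=1, col=0): c = -0.8500 + 1.1050i → escape time 3
(row=1, col=1): c = -0.4775 + 1.1050i → escape time 4
(row=1, col=2): c = -0.1050 + 1.1050i → escape time 5
(row=1, col=3): c = 0.2675 + 1.1050i → escape time 3
(row=1, col=4): c = 0.6400 + 1.1050i → escape time 2
(row=2, col=0): c = -0.8500 + 0.7100i → escape time 4
(row=2, col=1): c = -0.4775 + 0.7100i → escape time 5
(row=2, col=2): c = -0.1050 + 0.7100i → escape time 5
(row=2, col=3): c = 0.2675 + 0.7100i → escape time 5
(row=2, col=4): c = 0.6400 + 0.7100i → escape time 3
(row=3, col=0): c = -0.8500 + 0.3150i → escape time 5
(row=3, col=1): c = -0.4775 + 0.3150i → escape time 5
(row=3, col=2): c = -0.1050 + 0.3150i → escape time 5
(row=3, col=3): c = 0.2675 + 0.3150i → escape time 5
(row=3, col=4): c = 0.6400 + 0.3150i → escape time 4
(row=4, col=0): c = -0.8500 + -0.0800i → escape time 5
(row=4, col=1): c = -0.4775 + -0.0800i → escape time 5
(row=4, col=2): c = -0.1050 + -0.0800i → escape time 5
(row=4, col=3): c = 0.2675 + -0.0800i → escape time 5
(row=4, col=4): c = 0.6400 + -0.0800i → escape time 4

Answer: 22222
34532
45553
55554
55554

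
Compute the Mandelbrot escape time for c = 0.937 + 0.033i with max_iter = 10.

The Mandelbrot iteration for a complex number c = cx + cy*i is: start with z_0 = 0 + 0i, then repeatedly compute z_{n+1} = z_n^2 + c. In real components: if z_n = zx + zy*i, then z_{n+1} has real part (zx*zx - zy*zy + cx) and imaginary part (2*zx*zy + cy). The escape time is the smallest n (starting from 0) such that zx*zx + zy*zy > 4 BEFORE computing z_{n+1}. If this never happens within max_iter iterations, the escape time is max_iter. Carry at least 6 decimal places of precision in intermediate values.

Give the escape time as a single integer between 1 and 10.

z_0 = 0 + 0i, c = 0.9370 + 0.0330i
Iter 1: z = 0.9370 + 0.0330i, |z|^2 = 0.8791
Iter 2: z = 1.8139 + 0.0948i, |z|^2 = 3.2992
Iter 3: z = 4.2182 + 0.3771i, |z|^2 = 17.9351
Escaped at iteration 3

Answer: 3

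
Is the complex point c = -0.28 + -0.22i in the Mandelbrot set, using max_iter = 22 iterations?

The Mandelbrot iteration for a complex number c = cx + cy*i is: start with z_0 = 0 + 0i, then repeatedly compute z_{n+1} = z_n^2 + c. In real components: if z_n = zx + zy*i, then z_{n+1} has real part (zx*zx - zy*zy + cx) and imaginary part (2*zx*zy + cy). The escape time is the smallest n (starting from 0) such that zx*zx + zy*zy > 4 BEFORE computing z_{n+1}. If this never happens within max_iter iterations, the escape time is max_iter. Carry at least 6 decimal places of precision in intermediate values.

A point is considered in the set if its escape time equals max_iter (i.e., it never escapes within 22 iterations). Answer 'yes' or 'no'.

z_0 = 0 + 0i, c = -0.2800 + -0.2200i
Iter 1: z = -0.2800 + -0.2200i, |z|^2 = 0.1268
Iter 2: z = -0.2500 + -0.0968i, |z|^2 = 0.0719
Iter 3: z = -0.2269 + -0.1716i, |z|^2 = 0.0809
Iter 4: z = -0.2580 + -0.1421i, |z|^2 = 0.0868
Iter 5: z = -0.2337 + -0.1467i, |z|^2 = 0.0761
Iter 6: z = -0.2469 + -0.1515i, |z|^2 = 0.0839
Iter 7: z = -0.2420 + -0.1452i, |z|^2 = 0.0796
Iter 8: z = -0.2425 + -0.1497i, |z|^2 = 0.0812
Iter 9: z = -0.2436 + -0.1474i, |z|^2 = 0.0811
Iter 10: z = -0.2424 + -0.1482i, |z|^2 = 0.0807
Iter 11: z = -0.2432 + -0.1482i, |z|^2 = 0.0811
Iter 12: z = -0.2428 + -0.1479i, |z|^2 = 0.0808
Iter 13: z = -0.2429 + -0.1482i, |z|^2 = 0.0810
Iter 14: z = -0.2429 + -0.1480i, |z|^2 = 0.0809
Iter 15: z = -0.2429 + -0.1481i, |z|^2 = 0.0809
Iter 16: z = -0.2429 + -0.1481i, |z|^2 = 0.0809
Iter 17: z = -0.2429 + -0.1481i, |z|^2 = 0.0809
Iter 18: z = -0.2429 + -0.1481i, |z|^2 = 0.0809
Iter 19: z = -0.2429 + -0.1481i, |z|^2 = 0.0809
Iter 20: z = -0.2429 + -0.1481i, |z|^2 = 0.0809
Iter 21: z = -0.2429 + -0.1481i, |z|^2 = 0.0809
Did not escape in 22 iterations → in set

Answer: yes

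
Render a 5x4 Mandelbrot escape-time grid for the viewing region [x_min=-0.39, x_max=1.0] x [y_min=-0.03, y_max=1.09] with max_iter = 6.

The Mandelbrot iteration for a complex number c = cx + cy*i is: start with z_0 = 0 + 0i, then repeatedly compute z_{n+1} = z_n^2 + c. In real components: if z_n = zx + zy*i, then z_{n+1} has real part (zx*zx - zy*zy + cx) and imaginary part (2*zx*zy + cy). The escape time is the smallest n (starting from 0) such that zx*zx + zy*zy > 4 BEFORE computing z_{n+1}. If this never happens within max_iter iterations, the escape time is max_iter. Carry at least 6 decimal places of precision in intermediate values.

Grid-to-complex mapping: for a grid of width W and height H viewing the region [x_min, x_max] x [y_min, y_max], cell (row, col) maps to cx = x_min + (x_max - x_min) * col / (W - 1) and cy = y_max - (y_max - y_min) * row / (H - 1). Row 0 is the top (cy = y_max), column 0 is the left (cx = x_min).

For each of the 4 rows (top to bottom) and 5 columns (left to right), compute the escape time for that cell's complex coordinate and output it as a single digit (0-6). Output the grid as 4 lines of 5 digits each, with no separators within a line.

(row=0, col=0): c = -0.3900 + 1.0900i → escape time 4
(row=0, col=1): c = -0.0425 + 1.0900i → escape time 5
(row=0, col=2): c = 0.3050 + 1.0900i → escape time 3
(row=0, col=3): c = 0.6525 + 1.0900i → escape time 2
(row=0, col=4): c = 1.0000 + 1.0900i → escape time 2
(row=1, col=0): c = -0.3900 + 0.7167i → escape time 6
(row=1, col=1): c = -0.0425 + 0.7167i → escape time 6
(row=1, col=2): c = 0.3050 + 0.7167i → escape time 6
(row=1, col=3): c = 0.6525 + 0.7167i → escape time 3
(row=1, col=4): c = 1.0000 + 0.7167i → escape time 2
(row=2, col=0): c = -0.3900 + 0.3433i → escape time 6
(row=2, col=1): c = -0.0425 + 0.3433i → escape time 6
(row=2, col=2): c = 0.3050 + 0.3433i → escape time 6
(row=2, col=3): c = 0.6525 + 0.3433i → escape time 3
(row=2, col=4): c = 1.0000 + 0.3433i → escape time 2
(row=3, col=0): c = -0.3900 + -0.0300i → escape time 6
(row=3, col=1): c = -0.0425 + -0.0300i → escape time 6
(row=3, col=2): c = 0.3050 + -0.0300i → escape time 6
(row=3, col=3): c = 0.6525 + -0.0300i → escape time 4
(row=3, col=4): c = 1.0000 + -0.0300i → escape time 2

Answer: 45322
66632
66632
66642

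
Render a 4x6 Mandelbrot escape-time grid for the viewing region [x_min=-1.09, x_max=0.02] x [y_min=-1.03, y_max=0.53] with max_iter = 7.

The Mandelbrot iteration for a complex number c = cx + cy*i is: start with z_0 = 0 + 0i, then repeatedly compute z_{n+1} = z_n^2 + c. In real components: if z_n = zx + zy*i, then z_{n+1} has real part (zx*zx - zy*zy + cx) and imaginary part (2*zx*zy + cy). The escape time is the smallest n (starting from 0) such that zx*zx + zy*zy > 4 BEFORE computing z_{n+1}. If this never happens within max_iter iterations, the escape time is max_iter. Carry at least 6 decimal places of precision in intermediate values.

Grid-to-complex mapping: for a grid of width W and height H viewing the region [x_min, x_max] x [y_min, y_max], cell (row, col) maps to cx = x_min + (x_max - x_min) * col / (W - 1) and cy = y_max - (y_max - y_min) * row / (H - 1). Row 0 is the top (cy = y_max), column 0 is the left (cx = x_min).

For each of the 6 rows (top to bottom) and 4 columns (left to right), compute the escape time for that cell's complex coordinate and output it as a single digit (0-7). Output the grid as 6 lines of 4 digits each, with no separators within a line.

Answer: 5677
7777
7777
7777
3577
3355

Derivation:
(row=0, col=0): c = -1.0900 + 0.5300i → escape time 5
(row=0, col=1): c = -0.7200 + 0.5300i → escape time 6
(row=0, col=2): c = -0.3500 + 0.5300i → escape time 7
(row=0, col=3): c = 0.0200 + 0.5300i → escape time 7
(row=1, col=0): c = -1.0900 + 0.2180i → escape time 7
(row=1, col=1): c = -0.7200 + 0.2180i → escape time 7
(row=1, col=2): c = -0.3500 + 0.2180i → escape time 7
(row=1, col=3): c = 0.0200 + 0.2180i → escape time 7
(row=2, col=0): c = -1.0900 + -0.0940i → escape time 7
(row=2, col=1): c = -0.7200 + -0.0940i → escape time 7
(row=2, col=2): c = -0.3500 + -0.0940i → escape time 7
(row=2, col=3): c = 0.0200 + -0.0940i → escape time 7
(row=3, col=0): c = -1.0900 + -0.4060i → escape time 7
(row=3, col=1): c = -0.7200 + -0.4060i → escape time 7
(row=3, col=2): c = -0.3500 + -0.4060i → escape time 7
(row=3, col=3): c = 0.0200 + -0.4060i → escape time 7
(row=4, col=0): c = -1.0900 + -0.7180i → escape time 3
(row=4, col=1): c = -0.7200 + -0.7180i → escape time 5
(row=4, col=2): c = -0.3500 + -0.7180i → escape time 7
(row=4, col=3): c = 0.0200 + -0.7180i → escape time 7
(row=5, col=0): c = -1.0900 + -1.0300i → escape time 3
(row=5, col=1): c = -0.7200 + -1.0300i → escape time 3
(row=5, col=2): c = -0.3500 + -1.0300i → escape time 5
(row=5, col=3): c = 0.0200 + -1.0300i → escape time 5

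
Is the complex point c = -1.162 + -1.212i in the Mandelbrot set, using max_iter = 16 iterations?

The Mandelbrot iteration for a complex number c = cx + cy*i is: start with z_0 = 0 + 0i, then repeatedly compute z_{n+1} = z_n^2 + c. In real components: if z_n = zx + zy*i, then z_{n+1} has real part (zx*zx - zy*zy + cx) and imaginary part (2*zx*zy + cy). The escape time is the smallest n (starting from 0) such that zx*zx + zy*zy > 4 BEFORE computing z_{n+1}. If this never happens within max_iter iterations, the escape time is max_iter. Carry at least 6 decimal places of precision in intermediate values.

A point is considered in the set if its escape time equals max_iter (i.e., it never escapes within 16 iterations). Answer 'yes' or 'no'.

z_0 = 0 + 0i, c = -1.1620 + -1.2120i
Iter 1: z = -1.1620 + -1.2120i, |z|^2 = 2.8192
Iter 2: z = -1.2807 + 1.6047i, |z|^2 = 4.2152
Escaped at iteration 2

Answer: no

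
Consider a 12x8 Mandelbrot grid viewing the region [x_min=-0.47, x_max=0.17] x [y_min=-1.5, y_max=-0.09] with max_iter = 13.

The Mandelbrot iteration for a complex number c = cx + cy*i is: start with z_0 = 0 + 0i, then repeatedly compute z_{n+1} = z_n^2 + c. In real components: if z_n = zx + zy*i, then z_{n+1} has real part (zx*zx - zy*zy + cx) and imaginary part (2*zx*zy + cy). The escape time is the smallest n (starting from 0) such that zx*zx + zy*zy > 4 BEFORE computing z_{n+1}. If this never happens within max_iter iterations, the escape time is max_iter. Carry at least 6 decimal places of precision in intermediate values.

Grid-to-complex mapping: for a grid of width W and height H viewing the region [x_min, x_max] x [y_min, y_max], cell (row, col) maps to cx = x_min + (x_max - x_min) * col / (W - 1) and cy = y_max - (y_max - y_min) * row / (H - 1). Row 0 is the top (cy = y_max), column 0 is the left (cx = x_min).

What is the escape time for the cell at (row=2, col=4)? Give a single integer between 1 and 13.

z_0 = 0 + 0i, c = -0.2373 + -0.4929i
Iter 1: z = -0.2373 + -0.4929i, |z|^2 = 0.2992
Iter 2: z = -0.4239 + -0.2590i, |z|^2 = 0.2467
Iter 3: z = -0.1247 + -0.2733i, |z|^2 = 0.0902
Iter 4: z = -0.2964 + -0.4247i, |z|^2 = 0.2683
Iter 5: z = -0.3298 + -0.2411i, |z|^2 = 0.1669
Iter 6: z = -0.1866 + -0.3339i, |z|^2 = 0.1463
Iter 7: z = -0.3139 + -0.3682i, |z|^2 = 0.2341
Iter 8: z = -0.2743 + -0.2617i, |z|^2 = 0.1437
Iter 9: z = -0.2305 + -0.3493i, |z|^2 = 0.1751
Iter 10: z = -0.3062 + -0.3318i, |z|^2 = 0.2039
Iter 11: z = -0.2537 + -0.2897i, |z|^2 = 0.1483
Iter 12: z = -0.2568 + -0.3459i, |z|^2 = 0.1856

Answer: 13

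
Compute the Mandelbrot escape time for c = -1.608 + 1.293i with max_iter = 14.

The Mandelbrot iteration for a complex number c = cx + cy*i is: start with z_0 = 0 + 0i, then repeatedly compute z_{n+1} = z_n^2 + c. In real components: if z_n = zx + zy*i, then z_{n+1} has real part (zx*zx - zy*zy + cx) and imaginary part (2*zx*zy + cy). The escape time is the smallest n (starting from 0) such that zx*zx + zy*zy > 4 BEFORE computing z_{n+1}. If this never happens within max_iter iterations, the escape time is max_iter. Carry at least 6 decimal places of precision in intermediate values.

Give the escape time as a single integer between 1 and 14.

Answer: 1

Derivation:
z_0 = 0 + 0i, c = -1.6080 + 1.2930i
Iter 1: z = -1.6080 + 1.2930i, |z|^2 = 4.2575
Escaped at iteration 1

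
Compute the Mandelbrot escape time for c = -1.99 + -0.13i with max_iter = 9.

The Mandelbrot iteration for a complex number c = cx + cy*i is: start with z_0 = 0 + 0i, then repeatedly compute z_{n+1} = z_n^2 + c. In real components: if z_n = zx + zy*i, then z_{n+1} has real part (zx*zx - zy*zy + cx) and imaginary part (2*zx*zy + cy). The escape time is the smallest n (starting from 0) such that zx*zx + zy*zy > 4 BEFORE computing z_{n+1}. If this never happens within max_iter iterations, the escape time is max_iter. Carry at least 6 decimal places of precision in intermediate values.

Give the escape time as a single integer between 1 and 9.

z_0 = 0 + 0i, c = -1.9900 + -0.1300i
Iter 1: z = -1.9900 + -0.1300i, |z|^2 = 3.9770
Iter 2: z = 1.9532 + 0.3874i, |z|^2 = 3.9651
Iter 3: z = 1.6749 + 1.3833i, |z|^2 = 4.7190
Escaped at iteration 3

Answer: 3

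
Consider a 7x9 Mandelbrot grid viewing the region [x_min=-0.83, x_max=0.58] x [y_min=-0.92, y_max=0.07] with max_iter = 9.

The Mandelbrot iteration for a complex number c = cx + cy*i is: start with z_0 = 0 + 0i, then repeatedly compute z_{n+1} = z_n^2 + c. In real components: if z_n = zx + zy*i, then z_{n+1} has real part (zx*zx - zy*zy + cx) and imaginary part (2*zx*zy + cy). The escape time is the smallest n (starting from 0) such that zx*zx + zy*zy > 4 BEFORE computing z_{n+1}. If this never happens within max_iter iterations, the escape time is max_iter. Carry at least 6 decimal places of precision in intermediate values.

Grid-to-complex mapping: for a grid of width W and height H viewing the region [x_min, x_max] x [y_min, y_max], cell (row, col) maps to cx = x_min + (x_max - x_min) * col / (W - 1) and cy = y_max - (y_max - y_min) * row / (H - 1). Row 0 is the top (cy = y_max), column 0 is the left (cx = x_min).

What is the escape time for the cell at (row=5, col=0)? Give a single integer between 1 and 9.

Answer: 5

Derivation:
z_0 = 0 + 0i, c = -0.8300 + -0.5488i
Iter 1: z = -0.8300 + -0.5488i, |z|^2 = 0.9900
Iter 2: z = -0.4422 + 0.3622i, |z|^2 = 0.3267
Iter 3: z = -0.7656 + -0.8691i, |z|^2 = 1.3414
Iter 4: z = -0.9991 + 0.7820i, |z|^2 = 1.6098
Iter 5: z = -0.4432 + -2.1114i, |z|^2 = 4.6544
Escaped at iteration 5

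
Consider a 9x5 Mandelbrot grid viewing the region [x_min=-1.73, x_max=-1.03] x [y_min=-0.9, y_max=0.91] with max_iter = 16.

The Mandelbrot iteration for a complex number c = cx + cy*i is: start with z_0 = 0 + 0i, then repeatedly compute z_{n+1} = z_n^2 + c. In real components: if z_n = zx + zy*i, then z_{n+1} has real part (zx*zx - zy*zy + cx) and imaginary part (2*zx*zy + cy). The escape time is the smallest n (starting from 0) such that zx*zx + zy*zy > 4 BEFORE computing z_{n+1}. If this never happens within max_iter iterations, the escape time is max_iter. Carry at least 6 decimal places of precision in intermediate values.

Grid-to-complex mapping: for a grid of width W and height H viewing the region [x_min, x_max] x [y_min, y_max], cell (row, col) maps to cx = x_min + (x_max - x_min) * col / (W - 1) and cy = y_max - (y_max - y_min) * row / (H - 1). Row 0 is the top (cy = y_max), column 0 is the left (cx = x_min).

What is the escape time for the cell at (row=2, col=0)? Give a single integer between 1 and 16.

z_0 = 0 + 0i, c = -1.7300 + 0.0050i
Iter 1: z = -1.7300 + 0.0050i, |z|^2 = 2.9929
Iter 2: z = 1.2629 + -0.0123i, |z|^2 = 1.5950
Iter 3: z = -0.1353 + -0.0261i, |z|^2 = 0.0190
Iter 4: z = -1.7124 + 0.0121i, |z|^2 = 2.9324
Iter 5: z = 1.2021 + -0.0363i, |z|^2 = 1.4463
Iter 6: z = -0.2863 + -0.0822i, |z|^2 = 0.0887
Iter 7: z = -1.6548 + 0.0521i, |z|^2 = 2.7410
Iter 8: z = 1.0056 + -0.1674i, |z|^2 = 1.0392
Iter 9: z = -0.7468 + -0.3316i, |z|^2 = 0.6677
Iter 10: z = -1.2822 + 0.5003i, |z|^2 = 1.8945
Iter 11: z = -0.3362 + -1.2781i, |z|^2 = 1.7465
Iter 12: z = -3.2505 + 0.8643i, |z|^2 = 11.3127
Escaped at iteration 12

Answer: 12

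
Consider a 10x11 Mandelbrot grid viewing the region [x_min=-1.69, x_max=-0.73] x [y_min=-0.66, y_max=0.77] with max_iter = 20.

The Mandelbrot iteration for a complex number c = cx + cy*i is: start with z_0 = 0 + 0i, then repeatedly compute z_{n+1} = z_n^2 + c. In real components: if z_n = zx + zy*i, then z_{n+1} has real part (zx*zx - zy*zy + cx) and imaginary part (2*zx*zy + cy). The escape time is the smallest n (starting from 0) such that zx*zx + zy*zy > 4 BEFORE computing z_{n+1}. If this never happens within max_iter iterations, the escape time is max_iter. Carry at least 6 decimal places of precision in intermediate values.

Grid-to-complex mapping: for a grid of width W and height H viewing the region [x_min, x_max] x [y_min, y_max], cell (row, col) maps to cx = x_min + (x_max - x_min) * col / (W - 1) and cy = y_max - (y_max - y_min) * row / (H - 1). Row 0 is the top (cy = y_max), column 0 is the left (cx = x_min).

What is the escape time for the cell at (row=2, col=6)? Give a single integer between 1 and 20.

Answer: 5

Derivation:
z_0 = 0 + 0i, c = -1.0500 + 0.4840i
Iter 1: z = -1.0500 + 0.4840i, |z|^2 = 1.3368
Iter 2: z = -0.1818 + -0.5324i, |z|^2 = 0.3165
Iter 3: z = -1.3004 + 0.6775i, |z|^2 = 2.1501
Iter 4: z = 0.1820 + -1.2781i, |z|^2 = 1.6668
Iter 5: z = -2.6505 + 0.0187i, |z|^2 = 7.0257
Escaped at iteration 5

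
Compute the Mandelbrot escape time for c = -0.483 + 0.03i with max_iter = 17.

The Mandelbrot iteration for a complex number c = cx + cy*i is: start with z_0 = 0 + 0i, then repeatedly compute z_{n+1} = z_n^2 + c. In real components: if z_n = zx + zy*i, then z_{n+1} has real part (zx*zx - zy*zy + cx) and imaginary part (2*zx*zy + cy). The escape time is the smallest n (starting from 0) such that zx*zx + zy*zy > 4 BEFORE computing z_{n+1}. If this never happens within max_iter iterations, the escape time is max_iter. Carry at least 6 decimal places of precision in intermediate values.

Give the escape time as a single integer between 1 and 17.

Answer: 17

Derivation:
z_0 = 0 + 0i, c = -0.4830 + 0.0300i
Iter 1: z = -0.4830 + 0.0300i, |z|^2 = 0.2342
Iter 2: z = -0.2506 + 0.0010i, |z|^2 = 0.0628
Iter 3: z = -0.4202 + 0.0295i, |z|^2 = 0.1774
Iter 4: z = -0.3073 + 0.0052i, |z|^2 = 0.0945
Iter 5: z = -0.3886 + 0.0268i, |z|^2 = 0.1517
Iter 6: z = -0.3327 + 0.0092i, |z|^2 = 0.1108
Iter 7: z = -0.3724 + 0.0239i, |z|^2 = 0.1392
Iter 8: z = -0.3449 + 0.0122i, |z|^2 = 0.1191
Iter 9: z = -0.3642 + 0.0216i, |z|^2 = 0.1331
Iter 10: z = -0.3508 + 0.0143i, |z|^2 = 0.1233
Iter 11: z = -0.3601 + 0.0200i, |z|^2 = 0.1301
Iter 12: z = -0.3537 + 0.0156i, |z|^2 = 0.1254
Iter 13: z = -0.3581 + 0.0190i, |z|^2 = 0.1286
Iter 14: z = -0.3551 + 0.0164i, |z|^2 = 0.1264
Iter 15: z = -0.3572 + 0.0183i, |z|^2 = 0.1279
Iter 16: z = -0.3558 + 0.0169i, |z|^2 = 0.1269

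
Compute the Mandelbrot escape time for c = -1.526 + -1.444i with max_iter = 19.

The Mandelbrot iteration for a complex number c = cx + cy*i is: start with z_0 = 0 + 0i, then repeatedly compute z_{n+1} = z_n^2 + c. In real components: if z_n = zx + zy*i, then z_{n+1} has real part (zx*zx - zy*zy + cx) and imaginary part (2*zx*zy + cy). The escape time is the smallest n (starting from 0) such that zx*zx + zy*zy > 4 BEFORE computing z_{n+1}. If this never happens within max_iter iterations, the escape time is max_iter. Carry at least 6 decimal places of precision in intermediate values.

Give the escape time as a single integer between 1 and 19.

z_0 = 0 + 0i, c = -1.5260 + -1.4440i
Iter 1: z = -1.5260 + -1.4440i, |z|^2 = 4.4138
Escaped at iteration 1

Answer: 1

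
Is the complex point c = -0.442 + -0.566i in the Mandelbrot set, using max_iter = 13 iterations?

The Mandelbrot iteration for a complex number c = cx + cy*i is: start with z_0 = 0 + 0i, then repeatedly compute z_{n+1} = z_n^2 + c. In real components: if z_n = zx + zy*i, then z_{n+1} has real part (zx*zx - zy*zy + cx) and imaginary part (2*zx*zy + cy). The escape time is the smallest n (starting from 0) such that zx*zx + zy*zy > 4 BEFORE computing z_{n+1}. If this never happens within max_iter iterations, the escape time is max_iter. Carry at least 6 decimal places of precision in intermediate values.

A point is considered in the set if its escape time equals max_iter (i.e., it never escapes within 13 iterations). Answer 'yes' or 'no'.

Answer: yes

Derivation:
z_0 = 0 + 0i, c = -0.4420 + -0.5660i
Iter 1: z = -0.4420 + -0.5660i, |z|^2 = 0.5157
Iter 2: z = -0.5670 + -0.0657i, |z|^2 = 0.3258
Iter 3: z = -0.1248 + -0.4915i, |z|^2 = 0.2572
Iter 4: z = -0.6680 + -0.4433i, |z|^2 = 0.6428
Iter 5: z = -0.1922 + 0.0263i, |z|^2 = 0.0376
Iter 6: z = -0.4057 + -0.5761i, |z|^2 = 0.4965
Iter 7: z = -0.6093 + -0.0985i, |z|^2 = 0.3809
Iter 8: z = -0.0805 + -0.4460i, |z|^2 = 0.2054
Iter 9: z = -0.6344 + -0.4942i, |z|^2 = 0.6467
Iter 10: z = -0.2838 + 0.0610i, |z|^2 = 0.0842
Iter 11: z = -0.3652 + -0.6006i, |z|^2 = 0.4941
Iter 12: z = -0.6694 + -0.1273i, |z|^2 = 0.4643
Did not escape in 13 iterations → in set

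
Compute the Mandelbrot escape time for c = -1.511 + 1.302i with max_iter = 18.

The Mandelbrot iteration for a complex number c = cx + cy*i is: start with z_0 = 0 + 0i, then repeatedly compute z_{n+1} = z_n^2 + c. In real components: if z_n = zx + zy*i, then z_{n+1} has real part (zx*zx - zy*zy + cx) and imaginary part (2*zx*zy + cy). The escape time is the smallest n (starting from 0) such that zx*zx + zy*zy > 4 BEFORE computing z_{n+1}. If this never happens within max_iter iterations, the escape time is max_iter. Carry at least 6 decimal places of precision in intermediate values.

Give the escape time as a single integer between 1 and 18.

Answer: 2

Derivation:
z_0 = 0 + 0i, c = -1.5110 + 1.3020i
Iter 1: z = -1.5110 + 1.3020i, |z|^2 = 3.9783
Iter 2: z = -0.9231 + -2.6326i, |z|^2 = 7.7829
Escaped at iteration 2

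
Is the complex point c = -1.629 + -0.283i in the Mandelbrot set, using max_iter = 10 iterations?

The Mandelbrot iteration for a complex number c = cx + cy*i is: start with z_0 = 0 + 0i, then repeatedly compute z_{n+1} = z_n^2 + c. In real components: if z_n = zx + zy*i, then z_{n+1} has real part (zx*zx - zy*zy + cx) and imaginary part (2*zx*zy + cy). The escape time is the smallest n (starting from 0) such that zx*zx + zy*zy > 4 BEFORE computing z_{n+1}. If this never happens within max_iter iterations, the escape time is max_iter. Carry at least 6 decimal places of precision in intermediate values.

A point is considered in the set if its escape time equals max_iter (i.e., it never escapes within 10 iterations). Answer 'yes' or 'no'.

Answer: no

Derivation:
z_0 = 0 + 0i, c = -1.6290 + -0.2830i
Iter 1: z = -1.6290 + -0.2830i, |z|^2 = 2.7337
Iter 2: z = 0.9446 + 0.6390i, |z|^2 = 1.3005
Iter 3: z = -1.1452 + 0.9242i, |z|^2 = 2.1655
Iter 4: z = -1.1717 + -2.3996i, |z|^2 = 7.1311
Escaped at iteration 4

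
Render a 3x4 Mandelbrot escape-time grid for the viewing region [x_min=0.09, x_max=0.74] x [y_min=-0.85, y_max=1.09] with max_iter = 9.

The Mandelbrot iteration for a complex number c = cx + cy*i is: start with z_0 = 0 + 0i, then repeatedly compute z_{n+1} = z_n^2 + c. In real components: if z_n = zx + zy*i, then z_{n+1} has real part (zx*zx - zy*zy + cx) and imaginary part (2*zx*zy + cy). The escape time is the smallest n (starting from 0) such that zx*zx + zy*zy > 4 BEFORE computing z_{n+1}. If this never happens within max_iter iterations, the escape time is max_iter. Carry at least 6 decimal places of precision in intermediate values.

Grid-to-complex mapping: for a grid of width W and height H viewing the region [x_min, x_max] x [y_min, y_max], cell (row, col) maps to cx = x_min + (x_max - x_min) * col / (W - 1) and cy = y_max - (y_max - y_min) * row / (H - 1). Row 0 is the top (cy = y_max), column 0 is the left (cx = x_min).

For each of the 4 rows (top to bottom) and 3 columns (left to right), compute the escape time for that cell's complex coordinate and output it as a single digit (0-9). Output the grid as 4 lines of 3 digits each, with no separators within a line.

Answer: 422
973
993
532

Derivation:
(row=0, col=0): c = 0.0900 + 1.0900i → escape time 4
(row=0, col=1): c = 0.4150 + 1.0900i → escape time 2
(row=0, col=2): c = 0.7400 + 1.0900i → escape time 2
(row=1, col=0): c = 0.0900 + 0.4433i → escape time 9
(row=1, col=1): c = 0.4150 + 0.4433i → escape time 7
(row=1, col=2): c = 0.7400 + 0.4433i → escape time 3
(row=2, col=0): c = 0.0900 + -0.2033i → escape time 9
(row=2, col=1): c = 0.4150 + -0.2033i → escape time 9
(row=2, col=2): c = 0.7400 + -0.2033i → escape time 3
(row=3, col=0): c = 0.0900 + -0.8500i → escape time 5
(row=3, col=1): c = 0.4150 + -0.8500i → escape time 3
(row=3, col=2): c = 0.7400 + -0.8500i → escape time 2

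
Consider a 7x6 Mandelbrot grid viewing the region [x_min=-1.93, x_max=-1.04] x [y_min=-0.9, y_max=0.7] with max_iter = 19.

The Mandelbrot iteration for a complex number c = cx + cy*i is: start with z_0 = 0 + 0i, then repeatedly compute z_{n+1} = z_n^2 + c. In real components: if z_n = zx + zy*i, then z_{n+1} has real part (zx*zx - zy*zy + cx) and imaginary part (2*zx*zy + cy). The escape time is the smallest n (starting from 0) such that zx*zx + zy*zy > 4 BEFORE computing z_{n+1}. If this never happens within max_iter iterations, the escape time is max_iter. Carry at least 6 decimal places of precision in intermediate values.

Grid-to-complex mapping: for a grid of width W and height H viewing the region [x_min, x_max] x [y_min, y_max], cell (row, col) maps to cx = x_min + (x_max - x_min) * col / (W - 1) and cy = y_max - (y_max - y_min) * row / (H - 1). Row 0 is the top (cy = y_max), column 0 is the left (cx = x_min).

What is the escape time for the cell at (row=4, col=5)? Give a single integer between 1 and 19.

z_0 = 0 + 0i, c = -1.1883 + -0.5800i
Iter 1: z = -1.1883 + -0.5800i, |z|^2 = 1.7485
Iter 2: z = -0.1126 + 0.7985i, |z|^2 = 0.6502
Iter 3: z = -1.8132 + -0.7598i, |z|^2 = 3.8650
Iter 4: z = 1.5221 + 2.1754i, |z|^2 = 7.0490
Escaped at iteration 4

Answer: 4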